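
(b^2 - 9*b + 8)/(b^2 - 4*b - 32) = (b - 1)/(b + 4)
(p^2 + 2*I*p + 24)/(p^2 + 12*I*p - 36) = (p - 4*I)/(p + 6*I)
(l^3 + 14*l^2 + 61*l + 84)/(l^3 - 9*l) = (l^2 + 11*l + 28)/(l*(l - 3))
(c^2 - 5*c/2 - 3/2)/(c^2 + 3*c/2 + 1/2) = (c - 3)/(c + 1)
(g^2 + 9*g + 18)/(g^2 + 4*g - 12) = (g + 3)/(g - 2)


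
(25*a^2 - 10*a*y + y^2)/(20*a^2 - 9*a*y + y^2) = (-5*a + y)/(-4*a + y)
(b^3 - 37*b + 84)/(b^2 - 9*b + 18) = (b^2 + 3*b - 28)/(b - 6)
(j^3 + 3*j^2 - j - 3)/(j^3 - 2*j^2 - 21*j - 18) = (j - 1)/(j - 6)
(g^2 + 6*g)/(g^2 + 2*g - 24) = g/(g - 4)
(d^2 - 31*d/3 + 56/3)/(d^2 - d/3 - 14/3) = (d - 8)/(d + 2)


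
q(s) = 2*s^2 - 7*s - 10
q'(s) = 4*s - 7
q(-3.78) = 45.04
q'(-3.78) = -22.12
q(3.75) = -8.12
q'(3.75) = 8.00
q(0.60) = -13.48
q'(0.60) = -4.60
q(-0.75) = -3.62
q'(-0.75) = -10.00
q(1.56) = -16.05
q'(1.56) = -0.76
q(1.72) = -16.12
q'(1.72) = -0.12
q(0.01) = -10.07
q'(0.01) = -6.96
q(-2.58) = 21.37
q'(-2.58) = -17.32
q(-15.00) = 545.00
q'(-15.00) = -67.00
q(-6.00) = 104.00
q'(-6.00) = -31.00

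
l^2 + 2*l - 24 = (l - 4)*(l + 6)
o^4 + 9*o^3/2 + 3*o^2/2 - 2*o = o*(o - 1/2)*(o + 1)*(o + 4)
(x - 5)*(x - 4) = x^2 - 9*x + 20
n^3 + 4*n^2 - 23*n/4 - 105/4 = (n - 5/2)*(n + 3)*(n + 7/2)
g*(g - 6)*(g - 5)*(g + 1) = g^4 - 10*g^3 + 19*g^2 + 30*g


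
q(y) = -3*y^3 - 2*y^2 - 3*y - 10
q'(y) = -9*y^2 - 4*y - 3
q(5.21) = -504.18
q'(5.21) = -268.14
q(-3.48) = 102.65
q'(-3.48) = -98.07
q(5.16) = -490.90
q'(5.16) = -263.27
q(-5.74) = 508.68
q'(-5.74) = -276.57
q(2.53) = -78.97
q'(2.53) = -70.73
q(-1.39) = -1.64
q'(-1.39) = -14.83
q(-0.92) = -6.60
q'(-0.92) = -6.94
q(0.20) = -10.70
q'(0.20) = -4.16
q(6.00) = -748.00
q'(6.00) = -351.00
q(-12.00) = 4922.00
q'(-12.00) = -1251.00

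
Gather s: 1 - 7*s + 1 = 2 - 7*s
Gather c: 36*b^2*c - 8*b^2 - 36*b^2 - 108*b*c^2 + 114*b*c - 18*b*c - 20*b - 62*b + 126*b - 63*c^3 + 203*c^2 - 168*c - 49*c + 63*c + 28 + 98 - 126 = -44*b^2 + 44*b - 63*c^3 + c^2*(203 - 108*b) + c*(36*b^2 + 96*b - 154)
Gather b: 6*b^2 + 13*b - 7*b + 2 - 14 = 6*b^2 + 6*b - 12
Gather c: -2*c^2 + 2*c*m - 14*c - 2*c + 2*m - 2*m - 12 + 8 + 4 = -2*c^2 + c*(2*m - 16)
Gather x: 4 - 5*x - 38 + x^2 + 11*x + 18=x^2 + 6*x - 16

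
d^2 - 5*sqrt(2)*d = d*(d - 5*sqrt(2))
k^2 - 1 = (k - 1)*(k + 1)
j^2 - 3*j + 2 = (j - 2)*(j - 1)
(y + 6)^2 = y^2 + 12*y + 36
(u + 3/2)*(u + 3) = u^2 + 9*u/2 + 9/2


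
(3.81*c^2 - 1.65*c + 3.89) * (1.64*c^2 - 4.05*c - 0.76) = 6.2484*c^4 - 18.1365*c^3 + 10.1665*c^2 - 14.5005*c - 2.9564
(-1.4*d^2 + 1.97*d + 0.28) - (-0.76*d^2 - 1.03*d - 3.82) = -0.64*d^2 + 3.0*d + 4.1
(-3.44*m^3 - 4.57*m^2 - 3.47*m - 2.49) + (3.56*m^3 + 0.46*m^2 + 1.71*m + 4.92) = 0.12*m^3 - 4.11*m^2 - 1.76*m + 2.43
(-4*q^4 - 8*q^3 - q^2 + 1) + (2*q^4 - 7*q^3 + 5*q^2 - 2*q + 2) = -2*q^4 - 15*q^3 + 4*q^2 - 2*q + 3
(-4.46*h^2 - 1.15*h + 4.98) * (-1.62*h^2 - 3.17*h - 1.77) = 7.2252*h^4 + 16.0012*h^3 + 3.4721*h^2 - 13.7511*h - 8.8146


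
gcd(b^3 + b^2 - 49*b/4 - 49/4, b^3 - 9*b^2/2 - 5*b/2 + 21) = b - 7/2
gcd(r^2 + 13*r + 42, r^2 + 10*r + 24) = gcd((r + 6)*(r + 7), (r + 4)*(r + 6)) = r + 6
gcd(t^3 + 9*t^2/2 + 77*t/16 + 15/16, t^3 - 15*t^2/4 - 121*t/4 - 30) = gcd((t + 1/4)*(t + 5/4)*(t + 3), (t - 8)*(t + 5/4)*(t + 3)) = t^2 + 17*t/4 + 15/4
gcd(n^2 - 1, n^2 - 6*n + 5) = n - 1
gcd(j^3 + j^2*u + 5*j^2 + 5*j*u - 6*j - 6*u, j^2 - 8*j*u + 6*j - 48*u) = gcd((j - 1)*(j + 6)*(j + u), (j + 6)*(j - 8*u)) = j + 6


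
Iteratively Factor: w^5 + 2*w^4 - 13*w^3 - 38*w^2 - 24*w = (w + 1)*(w^4 + w^3 - 14*w^2 - 24*w) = (w + 1)*(w + 2)*(w^3 - w^2 - 12*w) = (w - 4)*(w + 1)*(w + 2)*(w^2 + 3*w) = (w - 4)*(w + 1)*(w + 2)*(w + 3)*(w)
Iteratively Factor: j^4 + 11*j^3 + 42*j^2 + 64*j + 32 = (j + 1)*(j^3 + 10*j^2 + 32*j + 32) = (j + 1)*(j + 4)*(j^2 + 6*j + 8) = (j + 1)*(j + 2)*(j + 4)*(j + 4)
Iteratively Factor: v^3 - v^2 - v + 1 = (v - 1)*(v^2 - 1) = (v - 1)^2*(v + 1)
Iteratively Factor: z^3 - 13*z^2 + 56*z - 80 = (z - 4)*(z^2 - 9*z + 20) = (z - 4)^2*(z - 5)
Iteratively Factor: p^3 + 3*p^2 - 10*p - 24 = (p + 2)*(p^2 + p - 12) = (p + 2)*(p + 4)*(p - 3)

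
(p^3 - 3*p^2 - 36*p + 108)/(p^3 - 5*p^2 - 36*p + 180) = (p - 3)/(p - 5)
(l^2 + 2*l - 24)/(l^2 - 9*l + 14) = (l^2 + 2*l - 24)/(l^2 - 9*l + 14)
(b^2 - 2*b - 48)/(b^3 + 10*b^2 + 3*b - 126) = (b - 8)/(b^2 + 4*b - 21)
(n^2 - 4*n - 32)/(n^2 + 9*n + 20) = (n - 8)/(n + 5)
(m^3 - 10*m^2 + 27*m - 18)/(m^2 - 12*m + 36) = (m^2 - 4*m + 3)/(m - 6)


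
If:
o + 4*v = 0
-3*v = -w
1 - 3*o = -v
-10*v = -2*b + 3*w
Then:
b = -19/26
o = 4/13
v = -1/13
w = -3/13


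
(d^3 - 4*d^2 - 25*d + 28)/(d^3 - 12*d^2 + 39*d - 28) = (d + 4)/(d - 4)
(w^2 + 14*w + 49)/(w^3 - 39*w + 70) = (w + 7)/(w^2 - 7*w + 10)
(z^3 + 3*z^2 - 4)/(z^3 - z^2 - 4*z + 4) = (z + 2)/(z - 2)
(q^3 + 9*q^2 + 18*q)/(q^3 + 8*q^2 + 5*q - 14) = q*(q^2 + 9*q + 18)/(q^3 + 8*q^2 + 5*q - 14)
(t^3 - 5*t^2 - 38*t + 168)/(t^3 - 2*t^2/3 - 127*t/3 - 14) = 3*(t - 4)/(3*t + 1)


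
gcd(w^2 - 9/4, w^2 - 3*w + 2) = 1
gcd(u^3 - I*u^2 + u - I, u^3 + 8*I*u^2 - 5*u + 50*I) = 1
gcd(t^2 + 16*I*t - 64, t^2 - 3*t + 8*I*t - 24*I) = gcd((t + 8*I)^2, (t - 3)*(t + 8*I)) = t + 8*I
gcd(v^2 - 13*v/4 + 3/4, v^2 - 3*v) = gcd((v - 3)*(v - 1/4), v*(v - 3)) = v - 3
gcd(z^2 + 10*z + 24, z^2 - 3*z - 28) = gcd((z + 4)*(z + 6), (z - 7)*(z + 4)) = z + 4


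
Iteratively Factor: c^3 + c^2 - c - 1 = (c + 1)*(c^2 - 1) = (c - 1)*(c + 1)*(c + 1)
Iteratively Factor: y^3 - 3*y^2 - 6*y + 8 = (y - 4)*(y^2 + y - 2) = (y - 4)*(y - 1)*(y + 2)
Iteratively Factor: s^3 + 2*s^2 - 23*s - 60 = (s - 5)*(s^2 + 7*s + 12) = (s - 5)*(s + 3)*(s + 4)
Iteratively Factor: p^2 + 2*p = (p)*(p + 2)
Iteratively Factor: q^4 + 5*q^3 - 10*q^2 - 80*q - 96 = (q + 3)*(q^3 + 2*q^2 - 16*q - 32) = (q + 2)*(q + 3)*(q^2 - 16) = (q - 4)*(q + 2)*(q + 3)*(q + 4)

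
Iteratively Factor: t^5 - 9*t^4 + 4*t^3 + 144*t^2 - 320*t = (t - 4)*(t^4 - 5*t^3 - 16*t^2 + 80*t) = (t - 4)*(t + 4)*(t^3 - 9*t^2 + 20*t) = (t - 5)*(t - 4)*(t + 4)*(t^2 - 4*t) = t*(t - 5)*(t - 4)*(t + 4)*(t - 4)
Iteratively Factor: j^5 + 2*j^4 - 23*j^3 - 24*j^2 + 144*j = (j)*(j^4 + 2*j^3 - 23*j^2 - 24*j + 144) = j*(j - 3)*(j^3 + 5*j^2 - 8*j - 48) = j*(j - 3)^2*(j^2 + 8*j + 16) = j*(j - 3)^2*(j + 4)*(j + 4)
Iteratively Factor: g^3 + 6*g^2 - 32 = (g + 4)*(g^2 + 2*g - 8) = (g + 4)^2*(g - 2)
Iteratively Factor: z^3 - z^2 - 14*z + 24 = (z - 2)*(z^2 + z - 12) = (z - 2)*(z + 4)*(z - 3)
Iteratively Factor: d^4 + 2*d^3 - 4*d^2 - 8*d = (d + 2)*(d^3 - 4*d) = (d - 2)*(d + 2)*(d^2 + 2*d) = d*(d - 2)*(d + 2)*(d + 2)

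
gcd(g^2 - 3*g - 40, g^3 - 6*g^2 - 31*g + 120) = g^2 - 3*g - 40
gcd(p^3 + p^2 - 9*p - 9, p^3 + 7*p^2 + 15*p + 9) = p^2 + 4*p + 3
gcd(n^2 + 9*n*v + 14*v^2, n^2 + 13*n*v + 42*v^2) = n + 7*v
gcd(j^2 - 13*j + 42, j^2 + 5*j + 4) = 1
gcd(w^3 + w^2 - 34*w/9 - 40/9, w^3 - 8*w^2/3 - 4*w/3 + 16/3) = w^2 - 2*w/3 - 8/3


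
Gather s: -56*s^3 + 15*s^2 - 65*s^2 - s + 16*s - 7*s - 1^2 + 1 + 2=-56*s^3 - 50*s^2 + 8*s + 2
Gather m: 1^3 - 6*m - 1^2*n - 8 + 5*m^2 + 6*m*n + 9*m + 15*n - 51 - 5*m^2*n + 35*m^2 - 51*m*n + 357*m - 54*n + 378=m^2*(40 - 5*n) + m*(360 - 45*n) - 40*n + 320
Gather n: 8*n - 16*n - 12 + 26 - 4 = 10 - 8*n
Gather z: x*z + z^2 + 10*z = z^2 + z*(x + 10)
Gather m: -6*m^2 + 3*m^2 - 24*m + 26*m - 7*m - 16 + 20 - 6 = -3*m^2 - 5*m - 2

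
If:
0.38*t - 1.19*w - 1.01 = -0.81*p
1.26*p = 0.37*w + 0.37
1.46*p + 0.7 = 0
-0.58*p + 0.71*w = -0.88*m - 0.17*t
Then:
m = 2.69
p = -0.48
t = -4.56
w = -2.63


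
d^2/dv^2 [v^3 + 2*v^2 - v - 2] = 6*v + 4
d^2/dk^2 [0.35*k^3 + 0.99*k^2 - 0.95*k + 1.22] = 2.1*k + 1.98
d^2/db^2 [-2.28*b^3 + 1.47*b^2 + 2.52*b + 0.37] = 2.94 - 13.68*b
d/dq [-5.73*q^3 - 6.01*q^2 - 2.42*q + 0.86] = -17.19*q^2 - 12.02*q - 2.42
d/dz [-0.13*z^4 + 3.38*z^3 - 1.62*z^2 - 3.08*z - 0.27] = -0.52*z^3 + 10.14*z^2 - 3.24*z - 3.08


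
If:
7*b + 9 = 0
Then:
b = -9/7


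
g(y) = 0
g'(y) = 0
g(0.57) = 0.00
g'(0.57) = 0.00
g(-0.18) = 0.00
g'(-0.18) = 0.00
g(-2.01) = 0.00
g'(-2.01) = 0.00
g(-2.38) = 0.00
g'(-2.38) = 0.00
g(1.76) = 0.00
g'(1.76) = 0.00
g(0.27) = 0.00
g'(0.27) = 0.00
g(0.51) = 0.00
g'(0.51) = 0.00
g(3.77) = 0.00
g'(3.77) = 0.00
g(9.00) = 0.00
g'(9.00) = 0.00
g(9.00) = 0.00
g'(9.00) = 0.00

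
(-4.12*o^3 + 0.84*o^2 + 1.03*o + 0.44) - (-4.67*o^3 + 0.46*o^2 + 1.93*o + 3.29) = 0.55*o^3 + 0.38*o^2 - 0.9*o - 2.85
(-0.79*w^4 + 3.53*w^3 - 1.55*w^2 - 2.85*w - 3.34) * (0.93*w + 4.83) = -0.7347*w^5 - 0.5328*w^4 + 15.6084*w^3 - 10.137*w^2 - 16.8717*w - 16.1322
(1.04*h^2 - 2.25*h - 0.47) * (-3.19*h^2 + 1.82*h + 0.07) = -3.3176*h^4 + 9.0703*h^3 - 2.5229*h^2 - 1.0129*h - 0.0329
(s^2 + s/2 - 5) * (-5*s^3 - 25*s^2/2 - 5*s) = -5*s^5 - 15*s^4 + 55*s^3/4 + 60*s^2 + 25*s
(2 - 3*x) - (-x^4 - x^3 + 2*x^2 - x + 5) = x^4 + x^3 - 2*x^2 - 2*x - 3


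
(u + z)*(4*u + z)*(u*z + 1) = 4*u^3*z + 5*u^2*z^2 + 4*u^2 + u*z^3 + 5*u*z + z^2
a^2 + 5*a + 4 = (a + 1)*(a + 4)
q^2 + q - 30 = (q - 5)*(q + 6)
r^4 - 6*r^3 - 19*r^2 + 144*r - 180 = (r - 6)*(r - 3)*(r - 2)*(r + 5)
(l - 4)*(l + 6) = l^2 + 2*l - 24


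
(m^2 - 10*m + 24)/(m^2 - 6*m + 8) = (m - 6)/(m - 2)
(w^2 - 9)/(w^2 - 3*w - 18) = (w - 3)/(w - 6)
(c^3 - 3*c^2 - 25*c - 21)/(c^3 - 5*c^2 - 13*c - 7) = (c + 3)/(c + 1)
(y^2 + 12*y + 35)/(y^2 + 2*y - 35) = (y + 5)/(y - 5)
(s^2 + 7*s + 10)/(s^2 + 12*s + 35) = (s + 2)/(s + 7)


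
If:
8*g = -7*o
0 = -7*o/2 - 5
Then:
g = 5/4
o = -10/7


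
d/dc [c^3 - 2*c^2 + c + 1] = 3*c^2 - 4*c + 1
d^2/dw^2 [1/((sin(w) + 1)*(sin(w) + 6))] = (-4*sin(w)^3 - 17*sin(w)^2 - 2*sin(w) + 86)/((sin(w) + 1)^2*(sin(w) + 6)^3)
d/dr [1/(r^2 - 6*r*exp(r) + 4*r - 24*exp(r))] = 2*(3*r*exp(r) - r + 15*exp(r) - 2)/(r^2 - 6*r*exp(r) + 4*r - 24*exp(r))^2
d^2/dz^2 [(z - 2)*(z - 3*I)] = 2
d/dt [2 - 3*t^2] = -6*t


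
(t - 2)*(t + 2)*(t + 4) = t^3 + 4*t^2 - 4*t - 16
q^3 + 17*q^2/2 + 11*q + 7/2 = (q + 1/2)*(q + 1)*(q + 7)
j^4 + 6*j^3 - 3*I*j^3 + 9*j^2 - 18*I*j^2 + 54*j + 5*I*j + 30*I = (j + 6)*(j - 5*I)*(j + I)^2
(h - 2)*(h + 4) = h^2 + 2*h - 8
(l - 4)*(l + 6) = l^2 + 2*l - 24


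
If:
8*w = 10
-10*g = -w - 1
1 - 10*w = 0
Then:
No Solution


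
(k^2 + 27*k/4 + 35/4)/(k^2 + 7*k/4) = (k + 5)/k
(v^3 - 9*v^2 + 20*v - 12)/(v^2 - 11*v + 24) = (v^3 - 9*v^2 + 20*v - 12)/(v^2 - 11*v + 24)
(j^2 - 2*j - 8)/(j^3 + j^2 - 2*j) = (j - 4)/(j*(j - 1))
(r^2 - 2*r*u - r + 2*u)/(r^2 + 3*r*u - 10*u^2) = (r - 1)/(r + 5*u)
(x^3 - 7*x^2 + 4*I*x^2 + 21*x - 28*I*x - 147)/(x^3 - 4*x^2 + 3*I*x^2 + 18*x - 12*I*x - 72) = (x^2 + x*(-7 + 7*I) - 49*I)/(x^2 + x*(-4 + 6*I) - 24*I)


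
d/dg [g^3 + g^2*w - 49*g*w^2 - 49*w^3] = 3*g^2 + 2*g*w - 49*w^2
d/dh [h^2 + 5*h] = 2*h + 5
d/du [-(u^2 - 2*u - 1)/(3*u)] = (-u^2 - 1)/(3*u^2)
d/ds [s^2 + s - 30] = 2*s + 1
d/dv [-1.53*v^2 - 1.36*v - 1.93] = -3.06*v - 1.36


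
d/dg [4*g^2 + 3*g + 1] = 8*g + 3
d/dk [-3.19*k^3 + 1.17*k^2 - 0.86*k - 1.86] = -9.57*k^2 + 2.34*k - 0.86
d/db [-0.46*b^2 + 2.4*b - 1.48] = 2.4 - 0.92*b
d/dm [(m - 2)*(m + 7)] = 2*m + 5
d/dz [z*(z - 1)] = 2*z - 1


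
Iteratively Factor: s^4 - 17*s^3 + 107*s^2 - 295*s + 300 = (s - 3)*(s^3 - 14*s^2 + 65*s - 100) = (s - 4)*(s - 3)*(s^2 - 10*s + 25) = (s - 5)*(s - 4)*(s - 3)*(s - 5)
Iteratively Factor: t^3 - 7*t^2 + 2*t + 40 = (t - 4)*(t^2 - 3*t - 10) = (t - 4)*(t + 2)*(t - 5)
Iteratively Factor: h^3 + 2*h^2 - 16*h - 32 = (h - 4)*(h^2 + 6*h + 8) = (h - 4)*(h + 4)*(h + 2)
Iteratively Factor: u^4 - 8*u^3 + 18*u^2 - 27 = (u - 3)*(u^3 - 5*u^2 + 3*u + 9) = (u - 3)^2*(u^2 - 2*u - 3) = (u - 3)^3*(u + 1)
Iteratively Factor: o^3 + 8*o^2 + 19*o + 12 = (o + 3)*(o^2 + 5*o + 4) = (o + 3)*(o + 4)*(o + 1)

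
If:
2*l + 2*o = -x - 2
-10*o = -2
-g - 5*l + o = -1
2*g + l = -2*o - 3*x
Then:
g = 8/3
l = -22/75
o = 1/5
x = -136/75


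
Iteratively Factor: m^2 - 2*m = (m - 2)*(m)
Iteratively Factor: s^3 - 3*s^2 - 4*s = (s - 4)*(s^2 + s) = s*(s - 4)*(s + 1)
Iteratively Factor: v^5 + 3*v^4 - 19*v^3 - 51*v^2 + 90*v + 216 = (v + 3)*(v^4 - 19*v^2 + 6*v + 72) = (v - 3)*(v + 3)*(v^3 + 3*v^2 - 10*v - 24) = (v - 3)*(v + 2)*(v + 3)*(v^2 + v - 12) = (v - 3)^2*(v + 2)*(v + 3)*(v + 4)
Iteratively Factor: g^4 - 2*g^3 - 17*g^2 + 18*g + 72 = (g + 2)*(g^3 - 4*g^2 - 9*g + 36) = (g - 3)*(g + 2)*(g^2 - g - 12) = (g - 3)*(g + 2)*(g + 3)*(g - 4)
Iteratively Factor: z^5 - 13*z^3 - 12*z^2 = (z)*(z^4 - 13*z^2 - 12*z) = z*(z + 1)*(z^3 - z^2 - 12*z) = z*(z + 1)*(z + 3)*(z^2 - 4*z) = z*(z - 4)*(z + 1)*(z + 3)*(z)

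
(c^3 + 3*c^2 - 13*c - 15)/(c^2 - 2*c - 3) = c + 5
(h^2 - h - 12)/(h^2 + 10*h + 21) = (h - 4)/(h + 7)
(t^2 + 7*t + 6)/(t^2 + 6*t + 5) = (t + 6)/(t + 5)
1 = 1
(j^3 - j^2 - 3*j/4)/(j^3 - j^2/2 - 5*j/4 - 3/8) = 2*j/(2*j + 1)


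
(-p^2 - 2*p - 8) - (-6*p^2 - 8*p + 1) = 5*p^2 + 6*p - 9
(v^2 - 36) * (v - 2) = v^3 - 2*v^2 - 36*v + 72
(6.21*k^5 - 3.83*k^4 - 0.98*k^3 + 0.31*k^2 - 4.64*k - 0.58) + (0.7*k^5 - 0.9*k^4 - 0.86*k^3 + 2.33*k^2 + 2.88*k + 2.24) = 6.91*k^5 - 4.73*k^4 - 1.84*k^3 + 2.64*k^2 - 1.76*k + 1.66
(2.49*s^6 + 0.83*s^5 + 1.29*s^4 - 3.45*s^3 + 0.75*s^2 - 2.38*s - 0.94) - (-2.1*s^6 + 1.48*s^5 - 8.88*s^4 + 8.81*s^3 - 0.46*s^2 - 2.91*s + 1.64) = 4.59*s^6 - 0.65*s^5 + 10.17*s^4 - 12.26*s^3 + 1.21*s^2 + 0.53*s - 2.58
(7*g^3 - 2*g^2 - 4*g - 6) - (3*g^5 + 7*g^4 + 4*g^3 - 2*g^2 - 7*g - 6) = -3*g^5 - 7*g^4 + 3*g^3 + 3*g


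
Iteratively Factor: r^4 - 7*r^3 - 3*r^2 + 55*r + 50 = (r - 5)*(r^3 - 2*r^2 - 13*r - 10) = (r - 5)*(r + 1)*(r^2 - 3*r - 10) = (r - 5)*(r + 1)*(r + 2)*(r - 5)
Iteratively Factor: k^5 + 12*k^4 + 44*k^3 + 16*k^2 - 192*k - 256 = (k + 4)*(k^4 + 8*k^3 + 12*k^2 - 32*k - 64) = (k + 2)*(k + 4)*(k^3 + 6*k^2 - 32) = (k + 2)*(k + 4)^2*(k^2 + 2*k - 8) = (k - 2)*(k + 2)*(k + 4)^2*(k + 4)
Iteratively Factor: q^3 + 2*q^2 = (q)*(q^2 + 2*q) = q^2*(q + 2)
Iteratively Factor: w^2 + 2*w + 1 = (w + 1)*(w + 1)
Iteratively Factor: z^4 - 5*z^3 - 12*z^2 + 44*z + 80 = (z + 2)*(z^3 - 7*z^2 + 2*z + 40) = (z - 4)*(z + 2)*(z^2 - 3*z - 10) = (z - 4)*(z + 2)^2*(z - 5)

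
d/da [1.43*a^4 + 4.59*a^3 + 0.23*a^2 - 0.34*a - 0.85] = 5.72*a^3 + 13.77*a^2 + 0.46*a - 0.34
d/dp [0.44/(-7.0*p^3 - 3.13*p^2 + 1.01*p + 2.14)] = (9.24*p^2 + 2.7544*p - 0.4444)/(7.0*p^3 + 3.13*p^2 - 1.01*p - 2.14)^2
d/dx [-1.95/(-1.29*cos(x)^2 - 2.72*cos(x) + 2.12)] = (5.031*cos(x) + 5.304)*sin(x)/(1.29*cos(x)^2 + 2.72*cos(x) - 2.12)^2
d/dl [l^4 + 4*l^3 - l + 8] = 4*l^3 + 12*l^2 - 1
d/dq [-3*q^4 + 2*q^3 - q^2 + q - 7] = -12*q^3 + 6*q^2 - 2*q + 1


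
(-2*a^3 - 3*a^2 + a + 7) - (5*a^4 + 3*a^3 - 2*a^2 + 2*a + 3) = -5*a^4 - 5*a^3 - a^2 - a + 4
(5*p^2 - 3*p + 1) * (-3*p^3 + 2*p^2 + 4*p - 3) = -15*p^5 + 19*p^4 + 11*p^3 - 25*p^2 + 13*p - 3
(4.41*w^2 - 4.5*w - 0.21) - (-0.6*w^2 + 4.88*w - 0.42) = 5.01*w^2 - 9.38*w + 0.21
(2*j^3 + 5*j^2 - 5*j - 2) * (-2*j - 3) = -4*j^4 - 16*j^3 - 5*j^2 + 19*j + 6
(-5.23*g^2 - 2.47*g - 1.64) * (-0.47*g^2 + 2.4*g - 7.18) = 2.4581*g^4 - 11.3911*g^3 + 32.3942*g^2 + 13.7986*g + 11.7752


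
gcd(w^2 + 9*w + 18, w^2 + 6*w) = w + 6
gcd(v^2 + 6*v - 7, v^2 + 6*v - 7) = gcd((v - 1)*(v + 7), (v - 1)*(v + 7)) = v^2 + 6*v - 7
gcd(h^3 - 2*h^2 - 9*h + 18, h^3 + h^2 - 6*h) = h^2 + h - 6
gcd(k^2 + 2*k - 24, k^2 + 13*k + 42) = k + 6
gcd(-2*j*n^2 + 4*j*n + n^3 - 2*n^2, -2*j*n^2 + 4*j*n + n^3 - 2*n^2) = 2*j*n^2 - 4*j*n - n^3 + 2*n^2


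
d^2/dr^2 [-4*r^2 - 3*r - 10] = -8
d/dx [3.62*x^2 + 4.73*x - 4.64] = 7.24*x + 4.73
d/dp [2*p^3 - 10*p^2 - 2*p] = 6*p^2 - 20*p - 2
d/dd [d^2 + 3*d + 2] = 2*d + 3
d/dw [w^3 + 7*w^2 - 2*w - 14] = 3*w^2 + 14*w - 2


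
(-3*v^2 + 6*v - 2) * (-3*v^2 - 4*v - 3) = 9*v^4 - 6*v^3 - 9*v^2 - 10*v + 6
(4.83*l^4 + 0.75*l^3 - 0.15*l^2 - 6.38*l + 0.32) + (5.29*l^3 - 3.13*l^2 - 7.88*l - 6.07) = 4.83*l^4 + 6.04*l^3 - 3.28*l^2 - 14.26*l - 5.75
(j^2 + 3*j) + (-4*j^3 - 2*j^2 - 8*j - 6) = -4*j^3 - j^2 - 5*j - 6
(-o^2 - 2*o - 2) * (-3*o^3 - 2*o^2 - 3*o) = 3*o^5 + 8*o^4 + 13*o^3 + 10*o^2 + 6*o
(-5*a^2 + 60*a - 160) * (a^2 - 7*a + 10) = -5*a^4 + 95*a^3 - 630*a^2 + 1720*a - 1600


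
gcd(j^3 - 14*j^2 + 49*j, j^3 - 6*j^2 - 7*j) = j^2 - 7*j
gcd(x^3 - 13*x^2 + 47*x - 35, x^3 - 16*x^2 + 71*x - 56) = x^2 - 8*x + 7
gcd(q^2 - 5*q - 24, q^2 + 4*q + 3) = q + 3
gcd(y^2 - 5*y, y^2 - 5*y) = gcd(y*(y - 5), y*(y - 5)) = y^2 - 5*y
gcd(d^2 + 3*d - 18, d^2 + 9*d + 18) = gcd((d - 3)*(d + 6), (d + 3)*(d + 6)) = d + 6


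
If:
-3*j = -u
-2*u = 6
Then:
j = -1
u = -3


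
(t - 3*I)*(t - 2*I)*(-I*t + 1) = -I*t^3 - 4*t^2 + I*t - 6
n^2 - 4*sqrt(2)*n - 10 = (n - 5*sqrt(2))*(n + sqrt(2))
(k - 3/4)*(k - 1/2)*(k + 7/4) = k^3 + k^2/2 - 29*k/16 + 21/32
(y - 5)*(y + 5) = y^2 - 25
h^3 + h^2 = h^2*(h + 1)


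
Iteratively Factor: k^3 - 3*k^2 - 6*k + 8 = (k + 2)*(k^2 - 5*k + 4) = (k - 1)*(k + 2)*(k - 4)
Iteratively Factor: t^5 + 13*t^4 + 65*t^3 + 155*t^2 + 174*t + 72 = (t + 1)*(t^4 + 12*t^3 + 53*t^2 + 102*t + 72) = (t + 1)*(t + 3)*(t^3 + 9*t^2 + 26*t + 24) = (t + 1)*(t + 3)^2*(t^2 + 6*t + 8) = (t + 1)*(t + 3)^2*(t + 4)*(t + 2)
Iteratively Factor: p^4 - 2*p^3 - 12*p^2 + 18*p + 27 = (p + 1)*(p^3 - 3*p^2 - 9*p + 27) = (p + 1)*(p + 3)*(p^2 - 6*p + 9) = (p - 3)*(p + 1)*(p + 3)*(p - 3)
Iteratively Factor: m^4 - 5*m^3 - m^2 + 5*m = (m - 5)*(m^3 - m) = m*(m - 5)*(m^2 - 1) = m*(m - 5)*(m + 1)*(m - 1)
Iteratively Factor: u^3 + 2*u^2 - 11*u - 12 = (u + 4)*(u^2 - 2*u - 3) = (u - 3)*(u + 4)*(u + 1)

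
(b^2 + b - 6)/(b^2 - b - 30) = (-b^2 - b + 6)/(-b^2 + b + 30)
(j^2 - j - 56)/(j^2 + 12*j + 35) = (j - 8)/(j + 5)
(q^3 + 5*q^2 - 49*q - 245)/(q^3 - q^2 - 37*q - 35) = (q + 7)/(q + 1)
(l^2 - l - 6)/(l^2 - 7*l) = (l^2 - l - 6)/(l*(l - 7))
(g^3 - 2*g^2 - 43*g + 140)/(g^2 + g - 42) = (g^2 - 9*g + 20)/(g - 6)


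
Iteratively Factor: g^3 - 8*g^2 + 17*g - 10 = (g - 5)*(g^2 - 3*g + 2) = (g - 5)*(g - 2)*(g - 1)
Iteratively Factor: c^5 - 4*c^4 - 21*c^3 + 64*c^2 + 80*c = (c + 4)*(c^4 - 8*c^3 + 11*c^2 + 20*c) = c*(c + 4)*(c^3 - 8*c^2 + 11*c + 20) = c*(c - 5)*(c + 4)*(c^2 - 3*c - 4) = c*(c - 5)*(c - 4)*(c + 4)*(c + 1)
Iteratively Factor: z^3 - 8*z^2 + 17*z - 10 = (z - 2)*(z^2 - 6*z + 5) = (z - 2)*(z - 1)*(z - 5)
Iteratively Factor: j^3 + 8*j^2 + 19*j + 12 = (j + 4)*(j^2 + 4*j + 3) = (j + 1)*(j + 4)*(j + 3)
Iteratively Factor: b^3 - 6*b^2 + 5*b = (b - 5)*(b^2 - b) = b*(b - 5)*(b - 1)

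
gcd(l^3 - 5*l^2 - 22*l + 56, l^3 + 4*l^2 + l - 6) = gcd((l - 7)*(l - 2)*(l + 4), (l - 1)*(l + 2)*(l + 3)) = 1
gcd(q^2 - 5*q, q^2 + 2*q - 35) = q - 5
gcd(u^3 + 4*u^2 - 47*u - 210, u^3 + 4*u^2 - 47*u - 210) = u^3 + 4*u^2 - 47*u - 210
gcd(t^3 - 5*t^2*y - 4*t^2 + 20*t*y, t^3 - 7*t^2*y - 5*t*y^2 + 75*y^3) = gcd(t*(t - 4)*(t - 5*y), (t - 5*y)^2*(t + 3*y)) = -t + 5*y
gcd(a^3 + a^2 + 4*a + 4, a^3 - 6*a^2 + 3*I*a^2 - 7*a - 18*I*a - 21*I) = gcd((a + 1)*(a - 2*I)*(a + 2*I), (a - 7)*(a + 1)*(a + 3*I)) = a + 1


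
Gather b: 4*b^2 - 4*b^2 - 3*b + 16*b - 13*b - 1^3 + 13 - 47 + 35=0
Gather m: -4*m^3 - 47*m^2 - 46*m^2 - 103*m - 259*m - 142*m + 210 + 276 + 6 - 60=-4*m^3 - 93*m^2 - 504*m + 432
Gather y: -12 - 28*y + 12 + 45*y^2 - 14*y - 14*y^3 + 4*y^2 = -14*y^3 + 49*y^2 - 42*y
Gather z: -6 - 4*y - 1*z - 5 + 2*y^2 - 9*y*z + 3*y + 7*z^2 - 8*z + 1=2*y^2 - y + 7*z^2 + z*(-9*y - 9) - 10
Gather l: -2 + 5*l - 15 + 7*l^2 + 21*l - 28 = 7*l^2 + 26*l - 45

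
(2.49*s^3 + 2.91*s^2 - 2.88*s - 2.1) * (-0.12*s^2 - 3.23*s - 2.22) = -0.2988*s^5 - 8.3919*s^4 - 14.5815*s^3 + 3.0942*s^2 + 13.1766*s + 4.662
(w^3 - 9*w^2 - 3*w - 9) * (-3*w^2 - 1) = -3*w^5 + 27*w^4 + 8*w^3 + 36*w^2 + 3*w + 9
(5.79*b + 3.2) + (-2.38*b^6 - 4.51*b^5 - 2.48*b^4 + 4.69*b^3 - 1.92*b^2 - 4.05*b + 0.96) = -2.38*b^6 - 4.51*b^5 - 2.48*b^4 + 4.69*b^3 - 1.92*b^2 + 1.74*b + 4.16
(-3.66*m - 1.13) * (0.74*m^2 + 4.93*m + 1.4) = -2.7084*m^3 - 18.88*m^2 - 10.6949*m - 1.582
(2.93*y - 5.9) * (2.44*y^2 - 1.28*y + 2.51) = 7.1492*y^3 - 18.1464*y^2 + 14.9063*y - 14.809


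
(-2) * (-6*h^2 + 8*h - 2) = 12*h^2 - 16*h + 4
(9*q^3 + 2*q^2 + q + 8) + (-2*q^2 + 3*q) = 9*q^3 + 4*q + 8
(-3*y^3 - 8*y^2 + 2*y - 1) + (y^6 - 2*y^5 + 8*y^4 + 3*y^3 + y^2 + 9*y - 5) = y^6 - 2*y^5 + 8*y^4 - 7*y^2 + 11*y - 6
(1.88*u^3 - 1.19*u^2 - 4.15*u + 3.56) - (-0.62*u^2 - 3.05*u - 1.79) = 1.88*u^3 - 0.57*u^2 - 1.1*u + 5.35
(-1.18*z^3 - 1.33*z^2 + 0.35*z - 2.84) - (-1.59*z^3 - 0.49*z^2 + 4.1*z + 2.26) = 0.41*z^3 - 0.84*z^2 - 3.75*z - 5.1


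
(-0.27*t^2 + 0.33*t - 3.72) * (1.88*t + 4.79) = -0.5076*t^3 - 0.6729*t^2 - 5.4129*t - 17.8188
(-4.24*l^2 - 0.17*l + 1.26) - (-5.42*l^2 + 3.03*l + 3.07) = 1.18*l^2 - 3.2*l - 1.81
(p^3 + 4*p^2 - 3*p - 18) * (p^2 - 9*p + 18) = p^5 - 5*p^4 - 21*p^3 + 81*p^2 + 108*p - 324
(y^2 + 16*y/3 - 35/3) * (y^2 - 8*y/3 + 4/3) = y^4 + 8*y^3/3 - 221*y^2/9 + 344*y/9 - 140/9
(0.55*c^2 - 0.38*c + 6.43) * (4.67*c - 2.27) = 2.5685*c^3 - 3.0231*c^2 + 30.8907*c - 14.5961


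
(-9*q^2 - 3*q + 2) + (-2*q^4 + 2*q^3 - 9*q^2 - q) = -2*q^4 + 2*q^3 - 18*q^2 - 4*q + 2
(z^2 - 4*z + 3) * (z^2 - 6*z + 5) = z^4 - 10*z^3 + 32*z^2 - 38*z + 15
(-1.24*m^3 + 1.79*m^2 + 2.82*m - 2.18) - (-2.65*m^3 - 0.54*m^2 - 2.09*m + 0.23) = 1.41*m^3 + 2.33*m^2 + 4.91*m - 2.41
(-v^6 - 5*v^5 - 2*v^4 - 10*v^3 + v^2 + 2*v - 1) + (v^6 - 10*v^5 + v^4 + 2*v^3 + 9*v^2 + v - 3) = -15*v^5 - v^4 - 8*v^3 + 10*v^2 + 3*v - 4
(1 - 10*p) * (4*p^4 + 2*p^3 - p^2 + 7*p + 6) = -40*p^5 - 16*p^4 + 12*p^3 - 71*p^2 - 53*p + 6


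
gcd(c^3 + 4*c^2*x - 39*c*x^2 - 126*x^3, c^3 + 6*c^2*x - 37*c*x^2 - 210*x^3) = -c^2 - c*x + 42*x^2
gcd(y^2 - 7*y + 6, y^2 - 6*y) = y - 6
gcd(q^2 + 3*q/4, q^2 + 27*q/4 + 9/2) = q + 3/4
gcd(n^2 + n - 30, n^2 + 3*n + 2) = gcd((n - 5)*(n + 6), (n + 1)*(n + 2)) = 1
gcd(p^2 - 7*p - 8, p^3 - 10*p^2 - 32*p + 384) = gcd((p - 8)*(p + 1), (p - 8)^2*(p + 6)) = p - 8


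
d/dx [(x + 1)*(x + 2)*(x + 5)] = 3*x^2 + 16*x + 17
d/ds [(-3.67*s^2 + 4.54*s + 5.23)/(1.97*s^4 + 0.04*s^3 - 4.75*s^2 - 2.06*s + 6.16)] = (14.4598*s^5 - 26.6846*s^4 - 41.5756*s^3 + 28.4976*s^2 + 4.4706*s + 38.7402)/(3.8809*s^8 + 0.1576*s^7 - 18.7134*s^6 - 8.4964*s^5 + 46.6681*s^4 + 20.0628*s^3 - 54.2764*s^2 - 25.3792*s + 37.9456)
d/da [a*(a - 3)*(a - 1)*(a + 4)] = 4*a^3 - 26*a + 12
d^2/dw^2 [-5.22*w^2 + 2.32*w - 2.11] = -10.4400000000000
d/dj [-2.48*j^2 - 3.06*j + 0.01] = -4.96*j - 3.06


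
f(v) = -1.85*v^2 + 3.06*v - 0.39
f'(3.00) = -8.04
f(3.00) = -7.86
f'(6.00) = -19.14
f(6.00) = -48.63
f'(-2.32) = 11.64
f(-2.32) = -17.45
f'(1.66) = -3.08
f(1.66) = -0.41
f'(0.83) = -0.01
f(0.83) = 0.88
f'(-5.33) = 22.78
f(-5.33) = -69.26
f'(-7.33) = 30.18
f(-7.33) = -122.22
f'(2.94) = -7.82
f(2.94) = -7.38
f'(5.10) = -15.81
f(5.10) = -32.90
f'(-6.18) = 25.93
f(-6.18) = -89.96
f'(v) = 3.06 - 3.7*v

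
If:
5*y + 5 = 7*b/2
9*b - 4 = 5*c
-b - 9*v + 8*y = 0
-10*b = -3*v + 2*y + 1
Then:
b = -25/148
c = -817/740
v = -433/444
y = -331/296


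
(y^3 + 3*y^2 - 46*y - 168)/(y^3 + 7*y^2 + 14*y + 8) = (y^2 - y - 42)/(y^2 + 3*y + 2)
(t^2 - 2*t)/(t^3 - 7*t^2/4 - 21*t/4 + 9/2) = 4*t*(t - 2)/(4*t^3 - 7*t^2 - 21*t + 18)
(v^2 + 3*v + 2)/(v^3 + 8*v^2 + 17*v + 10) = 1/(v + 5)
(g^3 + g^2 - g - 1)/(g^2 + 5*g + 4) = (g^2 - 1)/(g + 4)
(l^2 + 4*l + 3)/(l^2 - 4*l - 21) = (l + 1)/(l - 7)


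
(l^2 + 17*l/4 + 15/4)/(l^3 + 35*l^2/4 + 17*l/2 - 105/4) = (4*l + 5)/(4*l^2 + 23*l - 35)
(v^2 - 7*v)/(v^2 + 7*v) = (v - 7)/(v + 7)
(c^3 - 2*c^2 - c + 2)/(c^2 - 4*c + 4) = (c^2 - 1)/(c - 2)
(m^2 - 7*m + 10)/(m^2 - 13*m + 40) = (m - 2)/(m - 8)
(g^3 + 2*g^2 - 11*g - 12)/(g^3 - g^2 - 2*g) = (g^2 + g - 12)/(g*(g - 2))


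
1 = 1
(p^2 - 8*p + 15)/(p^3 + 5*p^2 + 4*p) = (p^2 - 8*p + 15)/(p*(p^2 + 5*p + 4))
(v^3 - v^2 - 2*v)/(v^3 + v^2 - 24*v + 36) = v*(v + 1)/(v^2 + 3*v - 18)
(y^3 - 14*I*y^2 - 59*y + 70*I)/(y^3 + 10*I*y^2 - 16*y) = (y^3 - 14*I*y^2 - 59*y + 70*I)/(y*(y^2 + 10*I*y - 16))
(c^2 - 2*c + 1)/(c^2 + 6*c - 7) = (c - 1)/(c + 7)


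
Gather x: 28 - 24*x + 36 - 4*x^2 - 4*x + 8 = -4*x^2 - 28*x + 72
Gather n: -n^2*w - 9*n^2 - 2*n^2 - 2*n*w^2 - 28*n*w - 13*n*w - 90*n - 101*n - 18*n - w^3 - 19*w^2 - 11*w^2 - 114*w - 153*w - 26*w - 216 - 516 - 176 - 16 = n^2*(-w - 11) + n*(-2*w^2 - 41*w - 209) - w^3 - 30*w^2 - 293*w - 924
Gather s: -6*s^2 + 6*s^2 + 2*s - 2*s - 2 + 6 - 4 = 0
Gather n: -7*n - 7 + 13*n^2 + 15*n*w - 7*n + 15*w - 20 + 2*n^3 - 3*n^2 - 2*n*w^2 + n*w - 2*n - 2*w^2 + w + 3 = 2*n^3 + 10*n^2 + n*(-2*w^2 + 16*w - 16) - 2*w^2 + 16*w - 24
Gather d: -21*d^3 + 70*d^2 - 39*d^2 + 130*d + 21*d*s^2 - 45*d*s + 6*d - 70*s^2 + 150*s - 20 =-21*d^3 + 31*d^2 + d*(21*s^2 - 45*s + 136) - 70*s^2 + 150*s - 20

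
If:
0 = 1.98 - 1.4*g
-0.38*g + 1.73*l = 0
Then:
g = 1.41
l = 0.31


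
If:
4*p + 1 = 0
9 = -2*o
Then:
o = -9/2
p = -1/4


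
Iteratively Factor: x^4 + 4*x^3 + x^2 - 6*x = (x + 2)*(x^3 + 2*x^2 - 3*x) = (x - 1)*(x + 2)*(x^2 + 3*x) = (x - 1)*(x + 2)*(x + 3)*(x)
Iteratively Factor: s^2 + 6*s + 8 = (s + 4)*(s + 2)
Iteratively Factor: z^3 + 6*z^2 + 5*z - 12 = (z - 1)*(z^2 + 7*z + 12) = (z - 1)*(z + 3)*(z + 4)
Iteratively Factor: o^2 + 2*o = (o + 2)*(o)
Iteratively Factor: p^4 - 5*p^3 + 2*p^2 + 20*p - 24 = (p - 2)*(p^3 - 3*p^2 - 4*p + 12) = (p - 3)*(p - 2)*(p^2 - 4) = (p - 3)*(p - 2)*(p + 2)*(p - 2)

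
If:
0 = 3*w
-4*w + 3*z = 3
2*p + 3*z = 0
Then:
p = -3/2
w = 0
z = 1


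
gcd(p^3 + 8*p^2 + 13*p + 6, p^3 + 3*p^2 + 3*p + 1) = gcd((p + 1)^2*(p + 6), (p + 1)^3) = p^2 + 2*p + 1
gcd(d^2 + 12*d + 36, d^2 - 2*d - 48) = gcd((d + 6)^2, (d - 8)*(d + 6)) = d + 6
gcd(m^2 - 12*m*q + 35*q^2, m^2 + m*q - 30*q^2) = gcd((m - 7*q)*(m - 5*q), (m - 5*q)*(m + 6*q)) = -m + 5*q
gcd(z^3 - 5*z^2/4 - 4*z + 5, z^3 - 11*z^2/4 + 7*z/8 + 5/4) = z^2 - 13*z/4 + 5/2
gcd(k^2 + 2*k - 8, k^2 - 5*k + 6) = k - 2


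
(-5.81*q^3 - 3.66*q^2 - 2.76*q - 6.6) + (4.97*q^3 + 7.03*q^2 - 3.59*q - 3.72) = -0.84*q^3 + 3.37*q^2 - 6.35*q - 10.32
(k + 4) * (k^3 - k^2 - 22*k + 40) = k^4 + 3*k^3 - 26*k^2 - 48*k + 160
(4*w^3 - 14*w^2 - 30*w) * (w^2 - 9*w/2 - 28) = 4*w^5 - 32*w^4 - 79*w^3 + 527*w^2 + 840*w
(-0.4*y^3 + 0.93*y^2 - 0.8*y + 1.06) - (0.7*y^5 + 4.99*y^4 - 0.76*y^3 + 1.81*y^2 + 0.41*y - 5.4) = -0.7*y^5 - 4.99*y^4 + 0.36*y^3 - 0.88*y^2 - 1.21*y + 6.46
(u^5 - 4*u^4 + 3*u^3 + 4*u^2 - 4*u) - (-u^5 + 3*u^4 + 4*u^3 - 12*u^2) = 2*u^5 - 7*u^4 - u^3 + 16*u^2 - 4*u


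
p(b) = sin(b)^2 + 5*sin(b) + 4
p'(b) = 2*sin(b)*cos(b) + 5*cos(b)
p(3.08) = 4.31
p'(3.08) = -5.11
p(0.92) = 8.61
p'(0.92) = 3.99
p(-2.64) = 1.83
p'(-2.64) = -3.54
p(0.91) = 8.57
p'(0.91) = 4.04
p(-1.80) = 0.08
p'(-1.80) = -0.69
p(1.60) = 10.00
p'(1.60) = -0.20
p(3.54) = 2.21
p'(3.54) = -3.89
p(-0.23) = 2.91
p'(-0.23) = 4.42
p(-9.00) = 2.11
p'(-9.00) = -3.80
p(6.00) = 2.68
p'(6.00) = 4.26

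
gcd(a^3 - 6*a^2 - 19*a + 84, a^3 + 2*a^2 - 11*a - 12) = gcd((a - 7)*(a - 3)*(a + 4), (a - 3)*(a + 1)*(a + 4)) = a^2 + a - 12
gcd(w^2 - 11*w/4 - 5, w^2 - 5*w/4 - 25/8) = w + 5/4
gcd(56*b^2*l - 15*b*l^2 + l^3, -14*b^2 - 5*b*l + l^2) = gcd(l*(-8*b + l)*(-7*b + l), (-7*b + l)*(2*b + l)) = 7*b - l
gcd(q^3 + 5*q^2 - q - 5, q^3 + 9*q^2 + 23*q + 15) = q^2 + 6*q + 5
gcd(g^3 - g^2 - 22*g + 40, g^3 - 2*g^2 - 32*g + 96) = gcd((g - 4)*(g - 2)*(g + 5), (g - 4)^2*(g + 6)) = g - 4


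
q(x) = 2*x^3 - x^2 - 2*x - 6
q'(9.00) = 466.00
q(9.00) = 1353.00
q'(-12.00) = 886.00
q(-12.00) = -3582.00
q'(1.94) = 16.70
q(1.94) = 0.96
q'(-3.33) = 71.19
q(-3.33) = -84.28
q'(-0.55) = 0.92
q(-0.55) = -5.54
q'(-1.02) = 6.28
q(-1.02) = -7.12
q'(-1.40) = 12.56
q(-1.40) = -10.65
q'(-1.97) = 25.23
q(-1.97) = -21.23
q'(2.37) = 26.96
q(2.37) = 10.27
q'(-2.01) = 26.26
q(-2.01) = -22.26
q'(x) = 6*x^2 - 2*x - 2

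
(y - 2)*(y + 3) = y^2 + y - 6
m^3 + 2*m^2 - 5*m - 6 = (m - 2)*(m + 1)*(m + 3)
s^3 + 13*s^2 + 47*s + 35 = (s + 1)*(s + 5)*(s + 7)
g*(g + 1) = g^2 + g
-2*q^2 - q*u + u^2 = (-2*q + u)*(q + u)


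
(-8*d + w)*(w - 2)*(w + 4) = -8*d*w^2 - 16*d*w + 64*d + w^3 + 2*w^2 - 8*w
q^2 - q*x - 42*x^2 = (q - 7*x)*(q + 6*x)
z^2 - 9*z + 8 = (z - 8)*(z - 1)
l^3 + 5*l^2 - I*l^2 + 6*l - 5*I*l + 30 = (l + 5)*(l - 3*I)*(l + 2*I)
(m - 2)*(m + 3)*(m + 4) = m^3 + 5*m^2 - 2*m - 24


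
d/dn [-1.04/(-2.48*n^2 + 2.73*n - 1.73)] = (2.8392 - 5.1584*n)/(2.48*n^2 - 2.73*n + 1.73)^2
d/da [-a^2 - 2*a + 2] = -2*a - 2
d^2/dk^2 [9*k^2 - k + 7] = 18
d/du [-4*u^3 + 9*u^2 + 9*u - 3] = -12*u^2 + 18*u + 9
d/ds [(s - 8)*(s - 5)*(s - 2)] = 3*s^2 - 30*s + 66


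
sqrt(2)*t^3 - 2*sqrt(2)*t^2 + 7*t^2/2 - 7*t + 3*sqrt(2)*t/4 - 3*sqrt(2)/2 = (t - 2)*(t + 3*sqrt(2)/2)*(sqrt(2)*t + 1/2)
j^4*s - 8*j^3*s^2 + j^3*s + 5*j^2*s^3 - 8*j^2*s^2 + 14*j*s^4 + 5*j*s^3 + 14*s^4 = (j - 7*s)*(j - 2*s)*(j + s)*(j*s + s)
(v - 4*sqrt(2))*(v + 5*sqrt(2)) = v^2 + sqrt(2)*v - 40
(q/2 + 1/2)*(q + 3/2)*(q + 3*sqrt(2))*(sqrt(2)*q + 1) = sqrt(2)*q^4/2 + 5*sqrt(2)*q^3/4 + 7*q^3/2 + 9*sqrt(2)*q^2/4 + 35*q^2/4 + 21*q/4 + 15*sqrt(2)*q/4 + 9*sqrt(2)/4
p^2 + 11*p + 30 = (p + 5)*(p + 6)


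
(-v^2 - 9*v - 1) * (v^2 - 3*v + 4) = -v^4 - 6*v^3 + 22*v^2 - 33*v - 4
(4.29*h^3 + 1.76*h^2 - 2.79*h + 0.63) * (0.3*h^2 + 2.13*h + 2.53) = 1.287*h^5 + 9.6657*h^4 + 13.7655*h^3 - 1.3009*h^2 - 5.7168*h + 1.5939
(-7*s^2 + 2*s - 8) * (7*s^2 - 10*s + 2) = -49*s^4 + 84*s^3 - 90*s^2 + 84*s - 16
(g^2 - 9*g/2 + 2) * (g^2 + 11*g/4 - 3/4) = g^4 - 7*g^3/4 - 89*g^2/8 + 71*g/8 - 3/2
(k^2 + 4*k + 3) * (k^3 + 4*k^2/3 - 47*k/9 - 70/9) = k^5 + 16*k^4/3 + 28*k^3/9 - 74*k^2/3 - 421*k/9 - 70/3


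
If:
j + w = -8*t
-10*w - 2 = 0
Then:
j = 1/5 - 8*t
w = -1/5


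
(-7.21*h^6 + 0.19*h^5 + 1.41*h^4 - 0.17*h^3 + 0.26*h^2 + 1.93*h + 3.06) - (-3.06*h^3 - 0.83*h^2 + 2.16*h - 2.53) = -7.21*h^6 + 0.19*h^5 + 1.41*h^4 + 2.89*h^3 + 1.09*h^2 - 0.23*h + 5.59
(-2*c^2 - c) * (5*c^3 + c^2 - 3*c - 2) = -10*c^5 - 7*c^4 + 5*c^3 + 7*c^2 + 2*c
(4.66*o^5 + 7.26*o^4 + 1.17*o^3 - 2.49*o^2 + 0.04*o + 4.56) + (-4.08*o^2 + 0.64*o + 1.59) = 4.66*o^5 + 7.26*o^4 + 1.17*o^3 - 6.57*o^2 + 0.68*o + 6.15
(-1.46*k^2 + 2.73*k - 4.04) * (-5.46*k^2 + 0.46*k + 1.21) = 7.9716*k^4 - 15.5774*k^3 + 21.5476*k^2 + 1.4449*k - 4.8884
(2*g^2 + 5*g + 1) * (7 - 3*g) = -6*g^3 - g^2 + 32*g + 7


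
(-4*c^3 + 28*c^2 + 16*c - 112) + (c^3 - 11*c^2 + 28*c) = -3*c^3 + 17*c^2 + 44*c - 112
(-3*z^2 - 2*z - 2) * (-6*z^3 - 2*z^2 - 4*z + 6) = 18*z^5 + 18*z^4 + 28*z^3 - 6*z^2 - 4*z - 12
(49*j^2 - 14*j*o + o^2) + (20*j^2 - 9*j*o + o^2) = 69*j^2 - 23*j*o + 2*o^2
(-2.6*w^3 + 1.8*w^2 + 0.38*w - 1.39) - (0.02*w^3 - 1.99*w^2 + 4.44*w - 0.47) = -2.62*w^3 + 3.79*w^2 - 4.06*w - 0.92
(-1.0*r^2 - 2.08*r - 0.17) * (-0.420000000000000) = 0.42*r^2 + 0.8736*r + 0.0714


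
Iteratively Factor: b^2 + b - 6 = (b + 3)*(b - 2)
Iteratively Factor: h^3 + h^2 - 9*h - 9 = (h + 1)*(h^2 - 9) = (h + 1)*(h + 3)*(h - 3)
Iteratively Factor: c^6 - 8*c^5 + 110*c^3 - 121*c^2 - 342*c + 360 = (c - 4)*(c^5 - 4*c^4 - 16*c^3 + 46*c^2 + 63*c - 90) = (c - 4)*(c + 3)*(c^4 - 7*c^3 + 5*c^2 + 31*c - 30) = (c - 4)*(c - 3)*(c + 3)*(c^3 - 4*c^2 - 7*c + 10) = (c - 4)*(c - 3)*(c - 1)*(c + 3)*(c^2 - 3*c - 10) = (c - 5)*(c - 4)*(c - 3)*(c - 1)*(c + 3)*(c + 2)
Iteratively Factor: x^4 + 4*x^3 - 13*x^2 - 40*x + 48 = (x + 4)*(x^3 - 13*x + 12) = (x + 4)^2*(x^2 - 4*x + 3) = (x - 1)*(x + 4)^2*(x - 3)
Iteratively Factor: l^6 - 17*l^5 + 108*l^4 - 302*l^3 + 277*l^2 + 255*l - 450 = (l - 5)*(l^5 - 12*l^4 + 48*l^3 - 62*l^2 - 33*l + 90) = (l - 5)^2*(l^4 - 7*l^3 + 13*l^2 + 3*l - 18) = (l - 5)^2*(l + 1)*(l^3 - 8*l^2 + 21*l - 18) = (l - 5)^2*(l - 2)*(l + 1)*(l^2 - 6*l + 9) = (l - 5)^2*(l - 3)*(l - 2)*(l + 1)*(l - 3)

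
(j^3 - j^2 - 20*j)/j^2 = j - 1 - 20/j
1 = 1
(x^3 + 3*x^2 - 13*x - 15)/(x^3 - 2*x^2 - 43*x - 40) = (x - 3)/(x - 8)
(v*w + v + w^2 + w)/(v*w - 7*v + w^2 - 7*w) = (w + 1)/(w - 7)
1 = 1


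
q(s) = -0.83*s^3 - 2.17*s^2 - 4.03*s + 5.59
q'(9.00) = -244.78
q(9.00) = -811.52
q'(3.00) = -39.46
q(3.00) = -48.44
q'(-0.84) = -2.14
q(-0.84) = 7.94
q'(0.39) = -6.10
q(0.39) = 3.64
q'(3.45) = -48.64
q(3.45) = -68.22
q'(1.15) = -12.31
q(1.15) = -3.18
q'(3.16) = -42.61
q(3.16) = -55.00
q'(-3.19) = -15.52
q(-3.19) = 23.31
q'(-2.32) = -7.36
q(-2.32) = 13.62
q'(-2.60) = -9.58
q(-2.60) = 15.99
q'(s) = -2.49*s^2 - 4.34*s - 4.03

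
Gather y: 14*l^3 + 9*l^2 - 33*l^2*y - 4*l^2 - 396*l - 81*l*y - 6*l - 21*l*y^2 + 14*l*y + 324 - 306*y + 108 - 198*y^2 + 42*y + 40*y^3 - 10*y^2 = 14*l^3 + 5*l^2 - 402*l + 40*y^3 + y^2*(-21*l - 208) + y*(-33*l^2 - 67*l - 264) + 432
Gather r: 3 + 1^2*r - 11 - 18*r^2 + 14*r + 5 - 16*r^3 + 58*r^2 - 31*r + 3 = -16*r^3 + 40*r^2 - 16*r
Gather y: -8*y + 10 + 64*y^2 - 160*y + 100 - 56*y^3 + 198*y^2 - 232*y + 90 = -56*y^3 + 262*y^2 - 400*y + 200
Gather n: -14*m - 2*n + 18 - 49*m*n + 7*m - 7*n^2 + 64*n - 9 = -7*m - 7*n^2 + n*(62 - 49*m) + 9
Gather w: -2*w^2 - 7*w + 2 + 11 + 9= -2*w^2 - 7*w + 22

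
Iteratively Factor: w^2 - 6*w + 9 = (w - 3)*(w - 3)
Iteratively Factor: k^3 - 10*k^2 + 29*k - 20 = (k - 4)*(k^2 - 6*k + 5) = (k - 4)*(k - 1)*(k - 5)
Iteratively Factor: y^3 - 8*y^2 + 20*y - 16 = (y - 2)*(y^2 - 6*y + 8) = (y - 2)^2*(y - 4)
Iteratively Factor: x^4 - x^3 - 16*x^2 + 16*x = (x + 4)*(x^3 - 5*x^2 + 4*x) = x*(x + 4)*(x^2 - 5*x + 4) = x*(x - 1)*(x + 4)*(x - 4)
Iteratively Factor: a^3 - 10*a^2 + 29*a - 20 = (a - 4)*(a^2 - 6*a + 5) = (a - 5)*(a - 4)*(a - 1)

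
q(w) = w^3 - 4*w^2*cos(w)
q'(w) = 4*w^2*sin(w) + 3*w^2 - 8*w*cos(w)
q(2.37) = 29.42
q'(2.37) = 46.11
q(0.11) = -0.05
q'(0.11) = -0.83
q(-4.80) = -118.66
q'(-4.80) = 164.29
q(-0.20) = -0.16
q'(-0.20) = 1.66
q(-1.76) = -3.12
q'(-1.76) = -5.52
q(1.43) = 1.78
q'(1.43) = 12.63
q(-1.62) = -3.74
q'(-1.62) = -3.25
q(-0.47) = -0.89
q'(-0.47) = 3.61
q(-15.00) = -2691.28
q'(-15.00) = -1.42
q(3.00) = 62.64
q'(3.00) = 55.84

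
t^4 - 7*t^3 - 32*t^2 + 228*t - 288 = (t - 8)*(t - 3)*(t - 2)*(t + 6)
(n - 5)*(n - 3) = n^2 - 8*n + 15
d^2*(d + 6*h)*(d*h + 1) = d^4*h + 6*d^3*h^2 + d^3 + 6*d^2*h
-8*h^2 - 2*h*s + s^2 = (-4*h + s)*(2*h + s)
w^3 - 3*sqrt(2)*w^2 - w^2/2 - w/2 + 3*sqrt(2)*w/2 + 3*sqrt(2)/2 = (w - 1)*(w + 1/2)*(w - 3*sqrt(2))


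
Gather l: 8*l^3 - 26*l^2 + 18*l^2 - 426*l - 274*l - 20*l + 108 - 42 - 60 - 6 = 8*l^3 - 8*l^2 - 720*l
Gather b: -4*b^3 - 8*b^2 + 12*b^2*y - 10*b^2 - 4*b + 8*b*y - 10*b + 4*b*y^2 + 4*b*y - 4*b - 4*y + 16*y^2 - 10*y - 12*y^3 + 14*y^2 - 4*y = -4*b^3 + b^2*(12*y - 18) + b*(4*y^2 + 12*y - 18) - 12*y^3 + 30*y^2 - 18*y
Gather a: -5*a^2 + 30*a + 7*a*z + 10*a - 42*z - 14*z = -5*a^2 + a*(7*z + 40) - 56*z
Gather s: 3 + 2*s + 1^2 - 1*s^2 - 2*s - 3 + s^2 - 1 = 0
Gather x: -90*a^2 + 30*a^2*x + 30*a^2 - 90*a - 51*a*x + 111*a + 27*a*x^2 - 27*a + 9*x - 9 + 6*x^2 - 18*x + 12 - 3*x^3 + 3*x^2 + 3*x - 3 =-60*a^2 - 6*a - 3*x^3 + x^2*(27*a + 9) + x*(30*a^2 - 51*a - 6)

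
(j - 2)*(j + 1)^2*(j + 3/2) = j^4 + 3*j^3/2 - 3*j^2 - 13*j/2 - 3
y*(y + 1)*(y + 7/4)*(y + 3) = y^4 + 23*y^3/4 + 10*y^2 + 21*y/4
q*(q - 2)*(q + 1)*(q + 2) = q^4 + q^3 - 4*q^2 - 4*q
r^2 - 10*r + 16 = (r - 8)*(r - 2)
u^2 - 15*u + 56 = (u - 8)*(u - 7)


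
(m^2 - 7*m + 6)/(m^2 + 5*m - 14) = (m^2 - 7*m + 6)/(m^2 + 5*m - 14)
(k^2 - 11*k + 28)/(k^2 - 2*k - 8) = (k - 7)/(k + 2)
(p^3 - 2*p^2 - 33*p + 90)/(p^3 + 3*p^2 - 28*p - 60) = (p - 3)/(p + 2)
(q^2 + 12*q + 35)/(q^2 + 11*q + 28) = (q + 5)/(q + 4)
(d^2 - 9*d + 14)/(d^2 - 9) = (d^2 - 9*d + 14)/(d^2 - 9)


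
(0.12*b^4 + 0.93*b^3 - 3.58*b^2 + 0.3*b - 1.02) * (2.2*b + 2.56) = 0.264*b^5 + 2.3532*b^4 - 5.4952*b^3 - 8.5048*b^2 - 1.476*b - 2.6112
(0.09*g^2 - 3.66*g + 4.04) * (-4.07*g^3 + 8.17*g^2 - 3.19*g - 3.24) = -0.3663*g^5 + 15.6315*g^4 - 46.6321*g^3 + 44.3906*g^2 - 1.0292*g - 13.0896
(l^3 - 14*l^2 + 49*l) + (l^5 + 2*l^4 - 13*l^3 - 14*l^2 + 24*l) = l^5 + 2*l^4 - 12*l^3 - 28*l^2 + 73*l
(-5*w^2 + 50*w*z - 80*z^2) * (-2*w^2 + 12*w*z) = 10*w^4 - 160*w^3*z + 760*w^2*z^2 - 960*w*z^3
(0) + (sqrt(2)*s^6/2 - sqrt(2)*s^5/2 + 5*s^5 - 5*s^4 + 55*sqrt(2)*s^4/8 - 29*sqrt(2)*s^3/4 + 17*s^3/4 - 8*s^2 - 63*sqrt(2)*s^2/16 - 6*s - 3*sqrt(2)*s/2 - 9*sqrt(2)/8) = sqrt(2)*s^6/2 - sqrt(2)*s^5/2 + 5*s^5 - 5*s^4 + 55*sqrt(2)*s^4/8 - 29*sqrt(2)*s^3/4 + 17*s^3/4 - 8*s^2 - 63*sqrt(2)*s^2/16 - 6*s - 3*sqrt(2)*s/2 - 9*sqrt(2)/8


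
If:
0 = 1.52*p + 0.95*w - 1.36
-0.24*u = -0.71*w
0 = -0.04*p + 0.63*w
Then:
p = 0.86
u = 0.16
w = 0.05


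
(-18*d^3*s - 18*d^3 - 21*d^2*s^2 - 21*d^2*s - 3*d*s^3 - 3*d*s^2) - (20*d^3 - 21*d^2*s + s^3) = -18*d^3*s - 38*d^3 - 21*d^2*s^2 - 3*d*s^3 - 3*d*s^2 - s^3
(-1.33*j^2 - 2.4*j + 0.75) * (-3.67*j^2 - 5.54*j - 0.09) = 4.8811*j^4 + 16.1762*j^3 + 10.6632*j^2 - 3.939*j - 0.0675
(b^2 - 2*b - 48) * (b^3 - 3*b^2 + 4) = b^5 - 5*b^4 - 42*b^3 + 148*b^2 - 8*b - 192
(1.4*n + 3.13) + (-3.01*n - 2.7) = 0.43 - 1.61*n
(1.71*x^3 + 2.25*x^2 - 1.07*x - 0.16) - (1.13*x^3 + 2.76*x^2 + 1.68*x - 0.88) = 0.58*x^3 - 0.51*x^2 - 2.75*x + 0.72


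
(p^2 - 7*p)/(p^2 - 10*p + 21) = p/(p - 3)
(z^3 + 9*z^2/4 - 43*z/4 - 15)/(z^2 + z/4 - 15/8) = 2*(4*z^3 + 9*z^2 - 43*z - 60)/(8*z^2 + 2*z - 15)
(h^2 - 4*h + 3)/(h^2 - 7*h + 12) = (h - 1)/(h - 4)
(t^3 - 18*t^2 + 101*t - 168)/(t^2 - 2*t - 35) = (t^2 - 11*t + 24)/(t + 5)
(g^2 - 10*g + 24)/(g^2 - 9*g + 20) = (g - 6)/(g - 5)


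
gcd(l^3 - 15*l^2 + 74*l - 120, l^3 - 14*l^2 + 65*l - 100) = l^2 - 9*l + 20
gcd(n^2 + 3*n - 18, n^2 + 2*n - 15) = n - 3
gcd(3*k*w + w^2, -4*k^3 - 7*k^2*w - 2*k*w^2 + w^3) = 1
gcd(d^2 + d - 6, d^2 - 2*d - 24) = 1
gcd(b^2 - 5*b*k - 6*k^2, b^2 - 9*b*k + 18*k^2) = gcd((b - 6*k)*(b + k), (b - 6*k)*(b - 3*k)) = b - 6*k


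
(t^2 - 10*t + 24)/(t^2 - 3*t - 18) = (t - 4)/(t + 3)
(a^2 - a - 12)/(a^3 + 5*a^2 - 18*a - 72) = 1/(a + 6)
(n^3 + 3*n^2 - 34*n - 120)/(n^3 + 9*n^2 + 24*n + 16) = (n^2 - n - 30)/(n^2 + 5*n + 4)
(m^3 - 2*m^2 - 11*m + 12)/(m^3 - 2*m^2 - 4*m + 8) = (m^3 - 2*m^2 - 11*m + 12)/(m^3 - 2*m^2 - 4*m + 8)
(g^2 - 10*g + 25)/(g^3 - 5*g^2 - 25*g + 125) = 1/(g + 5)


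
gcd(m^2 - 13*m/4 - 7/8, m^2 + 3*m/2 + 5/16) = m + 1/4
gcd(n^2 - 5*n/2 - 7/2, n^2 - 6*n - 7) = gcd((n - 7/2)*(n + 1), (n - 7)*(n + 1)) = n + 1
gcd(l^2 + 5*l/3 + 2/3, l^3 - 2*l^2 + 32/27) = l + 2/3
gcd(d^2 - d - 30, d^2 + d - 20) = d + 5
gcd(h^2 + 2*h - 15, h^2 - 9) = h - 3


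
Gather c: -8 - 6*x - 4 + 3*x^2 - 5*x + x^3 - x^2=x^3 + 2*x^2 - 11*x - 12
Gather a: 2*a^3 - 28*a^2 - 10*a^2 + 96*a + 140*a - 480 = 2*a^3 - 38*a^2 + 236*a - 480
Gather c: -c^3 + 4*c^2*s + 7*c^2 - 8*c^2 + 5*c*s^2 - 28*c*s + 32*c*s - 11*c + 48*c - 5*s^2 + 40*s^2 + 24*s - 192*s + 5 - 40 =-c^3 + c^2*(4*s - 1) + c*(5*s^2 + 4*s + 37) + 35*s^2 - 168*s - 35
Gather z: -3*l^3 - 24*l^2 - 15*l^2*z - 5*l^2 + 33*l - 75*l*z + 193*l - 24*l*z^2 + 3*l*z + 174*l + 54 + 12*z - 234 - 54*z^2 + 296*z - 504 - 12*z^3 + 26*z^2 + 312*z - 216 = -3*l^3 - 29*l^2 + 400*l - 12*z^3 + z^2*(-24*l - 28) + z*(-15*l^2 - 72*l + 620) - 900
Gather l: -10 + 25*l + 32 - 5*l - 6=20*l + 16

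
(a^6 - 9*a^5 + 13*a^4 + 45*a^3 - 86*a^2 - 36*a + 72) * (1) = a^6 - 9*a^5 + 13*a^4 + 45*a^3 - 86*a^2 - 36*a + 72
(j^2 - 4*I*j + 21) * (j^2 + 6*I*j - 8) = j^4 + 2*I*j^3 + 37*j^2 + 158*I*j - 168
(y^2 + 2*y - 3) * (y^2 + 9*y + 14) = y^4 + 11*y^3 + 29*y^2 + y - 42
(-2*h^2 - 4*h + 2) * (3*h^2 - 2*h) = -6*h^4 - 8*h^3 + 14*h^2 - 4*h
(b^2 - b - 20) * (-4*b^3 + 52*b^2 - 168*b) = -4*b^5 + 56*b^4 - 140*b^3 - 872*b^2 + 3360*b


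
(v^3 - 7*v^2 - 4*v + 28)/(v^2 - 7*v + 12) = (v^3 - 7*v^2 - 4*v + 28)/(v^2 - 7*v + 12)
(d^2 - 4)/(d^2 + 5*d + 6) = (d - 2)/(d + 3)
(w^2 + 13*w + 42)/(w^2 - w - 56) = (w + 6)/(w - 8)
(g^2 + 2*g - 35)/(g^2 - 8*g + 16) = (g^2 + 2*g - 35)/(g^2 - 8*g + 16)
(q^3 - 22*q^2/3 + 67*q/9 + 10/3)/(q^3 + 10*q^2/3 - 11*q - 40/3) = (9*q^3 - 66*q^2 + 67*q + 30)/(3*(3*q^3 + 10*q^2 - 33*q - 40))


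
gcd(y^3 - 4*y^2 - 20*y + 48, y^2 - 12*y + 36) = y - 6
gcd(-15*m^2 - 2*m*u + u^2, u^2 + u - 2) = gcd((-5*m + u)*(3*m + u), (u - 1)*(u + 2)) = 1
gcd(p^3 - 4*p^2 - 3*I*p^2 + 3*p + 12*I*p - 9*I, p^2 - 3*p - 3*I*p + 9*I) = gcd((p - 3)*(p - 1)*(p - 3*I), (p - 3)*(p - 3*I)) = p^2 + p*(-3 - 3*I) + 9*I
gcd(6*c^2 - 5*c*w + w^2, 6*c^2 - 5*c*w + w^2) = 6*c^2 - 5*c*w + w^2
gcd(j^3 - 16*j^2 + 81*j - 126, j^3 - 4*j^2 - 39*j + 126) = j^2 - 10*j + 21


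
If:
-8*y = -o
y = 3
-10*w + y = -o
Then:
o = 24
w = 27/10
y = 3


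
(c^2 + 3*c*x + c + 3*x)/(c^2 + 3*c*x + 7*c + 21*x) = (c + 1)/(c + 7)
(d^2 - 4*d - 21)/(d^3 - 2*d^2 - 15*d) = (d - 7)/(d*(d - 5))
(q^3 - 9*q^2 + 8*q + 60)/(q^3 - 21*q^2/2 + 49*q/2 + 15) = 2*(q + 2)/(2*q + 1)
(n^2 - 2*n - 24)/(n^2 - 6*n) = (n + 4)/n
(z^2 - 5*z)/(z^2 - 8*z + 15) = z/(z - 3)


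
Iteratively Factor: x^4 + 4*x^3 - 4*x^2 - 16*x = (x - 2)*(x^3 + 6*x^2 + 8*x) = (x - 2)*(x + 2)*(x^2 + 4*x) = x*(x - 2)*(x + 2)*(x + 4)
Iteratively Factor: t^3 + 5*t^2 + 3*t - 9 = (t + 3)*(t^2 + 2*t - 3) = (t + 3)^2*(t - 1)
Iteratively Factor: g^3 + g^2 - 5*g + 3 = (g - 1)*(g^2 + 2*g - 3) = (g - 1)^2*(g + 3)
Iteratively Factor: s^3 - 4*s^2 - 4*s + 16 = (s + 2)*(s^2 - 6*s + 8) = (s - 2)*(s + 2)*(s - 4)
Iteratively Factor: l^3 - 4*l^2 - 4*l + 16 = (l - 2)*(l^2 - 2*l - 8) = (l - 2)*(l + 2)*(l - 4)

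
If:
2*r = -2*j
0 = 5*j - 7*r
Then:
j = 0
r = 0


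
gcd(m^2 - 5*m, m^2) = m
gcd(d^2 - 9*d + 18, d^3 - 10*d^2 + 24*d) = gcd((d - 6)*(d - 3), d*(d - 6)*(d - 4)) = d - 6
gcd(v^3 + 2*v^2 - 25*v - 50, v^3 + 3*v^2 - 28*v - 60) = v^2 - 3*v - 10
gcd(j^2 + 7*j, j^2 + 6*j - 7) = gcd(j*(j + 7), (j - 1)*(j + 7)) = j + 7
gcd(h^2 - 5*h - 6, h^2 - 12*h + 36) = h - 6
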